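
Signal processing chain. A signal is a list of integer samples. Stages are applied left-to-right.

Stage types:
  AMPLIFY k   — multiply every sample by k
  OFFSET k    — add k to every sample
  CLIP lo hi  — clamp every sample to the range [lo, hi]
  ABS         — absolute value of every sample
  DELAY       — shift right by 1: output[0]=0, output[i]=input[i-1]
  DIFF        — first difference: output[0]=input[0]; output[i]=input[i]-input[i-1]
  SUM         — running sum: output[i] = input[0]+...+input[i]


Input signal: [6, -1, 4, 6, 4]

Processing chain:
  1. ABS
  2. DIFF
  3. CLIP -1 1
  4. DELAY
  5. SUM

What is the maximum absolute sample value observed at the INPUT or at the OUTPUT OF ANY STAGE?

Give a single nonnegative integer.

Answer: 6

Derivation:
Input: [6, -1, 4, 6, 4] (max |s|=6)
Stage 1 (ABS): |6|=6, |-1|=1, |4|=4, |6|=6, |4|=4 -> [6, 1, 4, 6, 4] (max |s|=6)
Stage 2 (DIFF): s[0]=6, 1-6=-5, 4-1=3, 6-4=2, 4-6=-2 -> [6, -5, 3, 2, -2] (max |s|=6)
Stage 3 (CLIP -1 1): clip(6,-1,1)=1, clip(-5,-1,1)=-1, clip(3,-1,1)=1, clip(2,-1,1)=1, clip(-2,-1,1)=-1 -> [1, -1, 1, 1, -1] (max |s|=1)
Stage 4 (DELAY): [0, 1, -1, 1, 1] = [0, 1, -1, 1, 1] -> [0, 1, -1, 1, 1] (max |s|=1)
Stage 5 (SUM): sum[0..0]=0, sum[0..1]=1, sum[0..2]=0, sum[0..3]=1, sum[0..4]=2 -> [0, 1, 0, 1, 2] (max |s|=2)
Overall max amplitude: 6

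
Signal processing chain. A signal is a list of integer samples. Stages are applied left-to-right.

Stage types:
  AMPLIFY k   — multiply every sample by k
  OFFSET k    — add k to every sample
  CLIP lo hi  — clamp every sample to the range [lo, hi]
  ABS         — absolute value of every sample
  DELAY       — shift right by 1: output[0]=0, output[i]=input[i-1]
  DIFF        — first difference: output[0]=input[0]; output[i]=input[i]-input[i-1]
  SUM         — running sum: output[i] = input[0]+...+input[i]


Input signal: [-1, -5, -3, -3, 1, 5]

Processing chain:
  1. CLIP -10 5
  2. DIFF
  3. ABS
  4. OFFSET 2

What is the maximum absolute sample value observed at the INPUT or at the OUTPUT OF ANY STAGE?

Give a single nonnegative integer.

Input: [-1, -5, -3, -3, 1, 5] (max |s|=5)
Stage 1 (CLIP -10 5): clip(-1,-10,5)=-1, clip(-5,-10,5)=-5, clip(-3,-10,5)=-3, clip(-3,-10,5)=-3, clip(1,-10,5)=1, clip(5,-10,5)=5 -> [-1, -5, -3, -3, 1, 5] (max |s|=5)
Stage 2 (DIFF): s[0]=-1, -5--1=-4, -3--5=2, -3--3=0, 1--3=4, 5-1=4 -> [-1, -4, 2, 0, 4, 4] (max |s|=4)
Stage 3 (ABS): |-1|=1, |-4|=4, |2|=2, |0|=0, |4|=4, |4|=4 -> [1, 4, 2, 0, 4, 4] (max |s|=4)
Stage 4 (OFFSET 2): 1+2=3, 4+2=6, 2+2=4, 0+2=2, 4+2=6, 4+2=6 -> [3, 6, 4, 2, 6, 6] (max |s|=6)
Overall max amplitude: 6

Answer: 6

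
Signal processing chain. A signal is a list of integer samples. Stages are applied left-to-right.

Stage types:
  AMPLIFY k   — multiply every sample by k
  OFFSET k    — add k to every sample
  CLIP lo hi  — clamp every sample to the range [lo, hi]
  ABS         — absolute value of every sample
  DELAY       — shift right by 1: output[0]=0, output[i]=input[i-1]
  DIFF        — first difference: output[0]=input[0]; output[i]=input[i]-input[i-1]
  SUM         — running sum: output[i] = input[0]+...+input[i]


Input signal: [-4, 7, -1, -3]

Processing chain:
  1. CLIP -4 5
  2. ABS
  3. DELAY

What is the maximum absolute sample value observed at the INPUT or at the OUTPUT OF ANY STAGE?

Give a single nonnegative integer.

Input: [-4, 7, -1, -3] (max |s|=7)
Stage 1 (CLIP -4 5): clip(-4,-4,5)=-4, clip(7,-4,5)=5, clip(-1,-4,5)=-1, clip(-3,-4,5)=-3 -> [-4, 5, -1, -3] (max |s|=5)
Stage 2 (ABS): |-4|=4, |5|=5, |-1|=1, |-3|=3 -> [4, 5, 1, 3] (max |s|=5)
Stage 3 (DELAY): [0, 4, 5, 1] = [0, 4, 5, 1] -> [0, 4, 5, 1] (max |s|=5)
Overall max amplitude: 7

Answer: 7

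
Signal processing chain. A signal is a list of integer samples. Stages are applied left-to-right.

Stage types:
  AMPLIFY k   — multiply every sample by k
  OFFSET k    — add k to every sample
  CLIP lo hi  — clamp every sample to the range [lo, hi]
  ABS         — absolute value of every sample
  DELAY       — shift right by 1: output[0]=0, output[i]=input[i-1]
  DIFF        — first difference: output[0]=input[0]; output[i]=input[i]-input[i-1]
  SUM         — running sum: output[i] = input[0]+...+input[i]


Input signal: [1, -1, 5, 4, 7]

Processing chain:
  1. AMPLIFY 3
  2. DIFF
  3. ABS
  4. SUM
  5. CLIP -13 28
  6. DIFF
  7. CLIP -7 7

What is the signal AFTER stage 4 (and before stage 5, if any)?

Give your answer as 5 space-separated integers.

Answer: 3 9 27 30 39

Derivation:
Input: [1, -1, 5, 4, 7]
Stage 1 (AMPLIFY 3): 1*3=3, -1*3=-3, 5*3=15, 4*3=12, 7*3=21 -> [3, -3, 15, 12, 21]
Stage 2 (DIFF): s[0]=3, -3-3=-6, 15--3=18, 12-15=-3, 21-12=9 -> [3, -6, 18, -3, 9]
Stage 3 (ABS): |3|=3, |-6|=6, |18|=18, |-3|=3, |9|=9 -> [3, 6, 18, 3, 9]
Stage 4 (SUM): sum[0..0]=3, sum[0..1]=9, sum[0..2]=27, sum[0..3]=30, sum[0..4]=39 -> [3, 9, 27, 30, 39]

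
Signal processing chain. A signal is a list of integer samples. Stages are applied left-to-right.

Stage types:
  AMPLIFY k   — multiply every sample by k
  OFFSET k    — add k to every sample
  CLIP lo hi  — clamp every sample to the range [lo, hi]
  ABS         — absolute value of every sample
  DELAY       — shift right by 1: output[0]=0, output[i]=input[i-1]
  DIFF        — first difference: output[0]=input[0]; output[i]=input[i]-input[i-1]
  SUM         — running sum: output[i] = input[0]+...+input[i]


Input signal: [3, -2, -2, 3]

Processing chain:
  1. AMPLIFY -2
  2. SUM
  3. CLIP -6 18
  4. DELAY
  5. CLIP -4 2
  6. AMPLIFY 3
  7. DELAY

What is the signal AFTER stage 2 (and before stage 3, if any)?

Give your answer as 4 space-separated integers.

Answer: -6 -2 2 -4

Derivation:
Input: [3, -2, -2, 3]
Stage 1 (AMPLIFY -2): 3*-2=-6, -2*-2=4, -2*-2=4, 3*-2=-6 -> [-6, 4, 4, -6]
Stage 2 (SUM): sum[0..0]=-6, sum[0..1]=-2, sum[0..2]=2, sum[0..3]=-4 -> [-6, -2, 2, -4]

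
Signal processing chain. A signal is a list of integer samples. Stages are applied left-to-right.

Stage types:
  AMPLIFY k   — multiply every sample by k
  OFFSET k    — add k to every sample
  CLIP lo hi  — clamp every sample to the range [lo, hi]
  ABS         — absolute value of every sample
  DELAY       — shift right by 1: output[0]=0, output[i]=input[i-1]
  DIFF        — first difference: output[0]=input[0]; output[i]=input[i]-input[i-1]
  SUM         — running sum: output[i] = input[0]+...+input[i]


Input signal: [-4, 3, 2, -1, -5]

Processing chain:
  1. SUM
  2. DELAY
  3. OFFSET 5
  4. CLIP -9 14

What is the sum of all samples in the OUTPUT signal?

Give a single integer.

Answer: 21

Derivation:
Input: [-4, 3, 2, -1, -5]
Stage 1 (SUM): sum[0..0]=-4, sum[0..1]=-1, sum[0..2]=1, sum[0..3]=0, sum[0..4]=-5 -> [-4, -1, 1, 0, -5]
Stage 2 (DELAY): [0, -4, -1, 1, 0] = [0, -4, -1, 1, 0] -> [0, -4, -1, 1, 0]
Stage 3 (OFFSET 5): 0+5=5, -4+5=1, -1+5=4, 1+5=6, 0+5=5 -> [5, 1, 4, 6, 5]
Stage 4 (CLIP -9 14): clip(5,-9,14)=5, clip(1,-9,14)=1, clip(4,-9,14)=4, clip(6,-9,14)=6, clip(5,-9,14)=5 -> [5, 1, 4, 6, 5]
Output sum: 21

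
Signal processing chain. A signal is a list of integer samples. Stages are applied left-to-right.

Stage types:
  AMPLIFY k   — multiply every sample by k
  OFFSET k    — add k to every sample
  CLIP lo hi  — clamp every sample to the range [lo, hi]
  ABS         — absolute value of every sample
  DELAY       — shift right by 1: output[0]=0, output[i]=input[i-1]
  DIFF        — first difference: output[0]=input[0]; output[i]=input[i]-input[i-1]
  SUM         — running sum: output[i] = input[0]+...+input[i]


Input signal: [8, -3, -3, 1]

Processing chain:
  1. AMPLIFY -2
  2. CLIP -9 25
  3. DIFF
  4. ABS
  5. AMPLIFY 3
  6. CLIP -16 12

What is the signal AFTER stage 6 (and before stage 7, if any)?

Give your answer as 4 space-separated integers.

Input: [8, -3, -3, 1]
Stage 1 (AMPLIFY -2): 8*-2=-16, -3*-2=6, -3*-2=6, 1*-2=-2 -> [-16, 6, 6, -2]
Stage 2 (CLIP -9 25): clip(-16,-9,25)=-9, clip(6,-9,25)=6, clip(6,-9,25)=6, clip(-2,-9,25)=-2 -> [-9, 6, 6, -2]
Stage 3 (DIFF): s[0]=-9, 6--9=15, 6-6=0, -2-6=-8 -> [-9, 15, 0, -8]
Stage 4 (ABS): |-9|=9, |15|=15, |0|=0, |-8|=8 -> [9, 15, 0, 8]
Stage 5 (AMPLIFY 3): 9*3=27, 15*3=45, 0*3=0, 8*3=24 -> [27, 45, 0, 24]
Stage 6 (CLIP -16 12): clip(27,-16,12)=12, clip(45,-16,12)=12, clip(0,-16,12)=0, clip(24,-16,12)=12 -> [12, 12, 0, 12]

Answer: 12 12 0 12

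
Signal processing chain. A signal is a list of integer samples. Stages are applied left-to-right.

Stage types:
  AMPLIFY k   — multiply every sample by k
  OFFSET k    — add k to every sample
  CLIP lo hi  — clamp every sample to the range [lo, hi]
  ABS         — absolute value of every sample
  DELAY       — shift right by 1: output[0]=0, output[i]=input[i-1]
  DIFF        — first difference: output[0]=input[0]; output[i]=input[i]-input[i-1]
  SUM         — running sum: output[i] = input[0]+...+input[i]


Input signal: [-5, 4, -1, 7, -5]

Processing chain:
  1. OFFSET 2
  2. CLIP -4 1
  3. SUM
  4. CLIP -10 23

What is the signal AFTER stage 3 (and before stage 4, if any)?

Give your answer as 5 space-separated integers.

Input: [-5, 4, -1, 7, -5]
Stage 1 (OFFSET 2): -5+2=-3, 4+2=6, -1+2=1, 7+2=9, -5+2=-3 -> [-3, 6, 1, 9, -3]
Stage 2 (CLIP -4 1): clip(-3,-4,1)=-3, clip(6,-4,1)=1, clip(1,-4,1)=1, clip(9,-4,1)=1, clip(-3,-4,1)=-3 -> [-3, 1, 1, 1, -3]
Stage 3 (SUM): sum[0..0]=-3, sum[0..1]=-2, sum[0..2]=-1, sum[0..3]=0, sum[0..4]=-3 -> [-3, -2, -1, 0, -3]

Answer: -3 -2 -1 0 -3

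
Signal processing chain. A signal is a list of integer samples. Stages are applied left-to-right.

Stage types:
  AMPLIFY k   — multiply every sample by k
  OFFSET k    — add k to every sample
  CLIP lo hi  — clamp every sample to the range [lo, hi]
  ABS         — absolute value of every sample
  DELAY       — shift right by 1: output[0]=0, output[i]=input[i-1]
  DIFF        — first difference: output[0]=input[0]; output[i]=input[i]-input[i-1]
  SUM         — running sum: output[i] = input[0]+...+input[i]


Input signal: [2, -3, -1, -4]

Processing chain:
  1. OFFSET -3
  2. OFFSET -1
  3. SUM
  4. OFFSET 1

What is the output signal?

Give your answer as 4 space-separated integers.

Input: [2, -3, -1, -4]
Stage 1 (OFFSET -3): 2+-3=-1, -3+-3=-6, -1+-3=-4, -4+-3=-7 -> [-1, -6, -4, -7]
Stage 2 (OFFSET -1): -1+-1=-2, -6+-1=-7, -4+-1=-5, -7+-1=-8 -> [-2, -7, -5, -8]
Stage 3 (SUM): sum[0..0]=-2, sum[0..1]=-9, sum[0..2]=-14, sum[0..3]=-22 -> [-2, -9, -14, -22]
Stage 4 (OFFSET 1): -2+1=-1, -9+1=-8, -14+1=-13, -22+1=-21 -> [-1, -8, -13, -21]

Answer: -1 -8 -13 -21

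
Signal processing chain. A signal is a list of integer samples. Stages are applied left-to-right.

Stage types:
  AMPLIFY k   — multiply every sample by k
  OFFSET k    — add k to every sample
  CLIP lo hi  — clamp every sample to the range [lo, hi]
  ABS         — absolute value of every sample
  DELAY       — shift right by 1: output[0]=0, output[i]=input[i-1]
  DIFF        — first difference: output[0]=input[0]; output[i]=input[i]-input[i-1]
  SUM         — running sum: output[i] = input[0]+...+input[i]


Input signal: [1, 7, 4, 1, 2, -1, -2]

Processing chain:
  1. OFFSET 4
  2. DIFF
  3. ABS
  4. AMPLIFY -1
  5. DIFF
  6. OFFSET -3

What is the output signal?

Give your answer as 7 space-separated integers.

Input: [1, 7, 4, 1, 2, -1, -2]
Stage 1 (OFFSET 4): 1+4=5, 7+4=11, 4+4=8, 1+4=5, 2+4=6, -1+4=3, -2+4=2 -> [5, 11, 8, 5, 6, 3, 2]
Stage 2 (DIFF): s[0]=5, 11-5=6, 8-11=-3, 5-8=-3, 6-5=1, 3-6=-3, 2-3=-1 -> [5, 6, -3, -3, 1, -3, -1]
Stage 3 (ABS): |5|=5, |6|=6, |-3|=3, |-3|=3, |1|=1, |-3|=3, |-1|=1 -> [5, 6, 3, 3, 1, 3, 1]
Stage 4 (AMPLIFY -1): 5*-1=-5, 6*-1=-6, 3*-1=-3, 3*-1=-3, 1*-1=-1, 3*-1=-3, 1*-1=-1 -> [-5, -6, -3, -3, -1, -3, -1]
Stage 5 (DIFF): s[0]=-5, -6--5=-1, -3--6=3, -3--3=0, -1--3=2, -3--1=-2, -1--3=2 -> [-5, -1, 3, 0, 2, -2, 2]
Stage 6 (OFFSET -3): -5+-3=-8, -1+-3=-4, 3+-3=0, 0+-3=-3, 2+-3=-1, -2+-3=-5, 2+-3=-1 -> [-8, -4, 0, -3, -1, -5, -1]

Answer: -8 -4 0 -3 -1 -5 -1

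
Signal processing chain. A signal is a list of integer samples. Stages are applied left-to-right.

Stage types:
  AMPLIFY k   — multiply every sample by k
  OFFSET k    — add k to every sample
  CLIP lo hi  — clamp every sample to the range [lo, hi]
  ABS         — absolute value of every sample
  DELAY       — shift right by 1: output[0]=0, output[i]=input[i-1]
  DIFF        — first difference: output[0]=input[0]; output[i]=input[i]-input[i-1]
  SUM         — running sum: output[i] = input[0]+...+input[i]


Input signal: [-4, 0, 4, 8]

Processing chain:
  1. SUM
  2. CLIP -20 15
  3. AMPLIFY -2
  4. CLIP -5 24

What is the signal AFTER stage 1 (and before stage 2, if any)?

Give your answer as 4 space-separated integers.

Input: [-4, 0, 4, 8]
Stage 1 (SUM): sum[0..0]=-4, sum[0..1]=-4, sum[0..2]=0, sum[0..3]=8 -> [-4, -4, 0, 8]

Answer: -4 -4 0 8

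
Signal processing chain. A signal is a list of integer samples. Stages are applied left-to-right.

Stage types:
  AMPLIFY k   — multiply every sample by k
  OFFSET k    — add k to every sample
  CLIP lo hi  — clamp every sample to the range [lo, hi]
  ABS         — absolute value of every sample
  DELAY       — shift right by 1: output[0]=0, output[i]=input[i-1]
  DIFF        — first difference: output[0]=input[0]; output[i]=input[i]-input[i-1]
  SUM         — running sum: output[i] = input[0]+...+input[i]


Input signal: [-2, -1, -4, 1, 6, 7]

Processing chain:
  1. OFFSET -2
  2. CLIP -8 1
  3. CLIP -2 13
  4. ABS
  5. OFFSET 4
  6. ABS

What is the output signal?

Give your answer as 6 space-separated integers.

Answer: 6 6 6 5 5 5

Derivation:
Input: [-2, -1, -4, 1, 6, 7]
Stage 1 (OFFSET -2): -2+-2=-4, -1+-2=-3, -4+-2=-6, 1+-2=-1, 6+-2=4, 7+-2=5 -> [-4, -3, -6, -1, 4, 5]
Stage 2 (CLIP -8 1): clip(-4,-8,1)=-4, clip(-3,-8,1)=-3, clip(-6,-8,1)=-6, clip(-1,-8,1)=-1, clip(4,-8,1)=1, clip(5,-8,1)=1 -> [-4, -3, -6, -1, 1, 1]
Stage 3 (CLIP -2 13): clip(-4,-2,13)=-2, clip(-3,-2,13)=-2, clip(-6,-2,13)=-2, clip(-1,-2,13)=-1, clip(1,-2,13)=1, clip(1,-2,13)=1 -> [-2, -2, -2, -1, 1, 1]
Stage 4 (ABS): |-2|=2, |-2|=2, |-2|=2, |-1|=1, |1|=1, |1|=1 -> [2, 2, 2, 1, 1, 1]
Stage 5 (OFFSET 4): 2+4=6, 2+4=6, 2+4=6, 1+4=5, 1+4=5, 1+4=5 -> [6, 6, 6, 5, 5, 5]
Stage 6 (ABS): |6|=6, |6|=6, |6|=6, |5|=5, |5|=5, |5|=5 -> [6, 6, 6, 5, 5, 5]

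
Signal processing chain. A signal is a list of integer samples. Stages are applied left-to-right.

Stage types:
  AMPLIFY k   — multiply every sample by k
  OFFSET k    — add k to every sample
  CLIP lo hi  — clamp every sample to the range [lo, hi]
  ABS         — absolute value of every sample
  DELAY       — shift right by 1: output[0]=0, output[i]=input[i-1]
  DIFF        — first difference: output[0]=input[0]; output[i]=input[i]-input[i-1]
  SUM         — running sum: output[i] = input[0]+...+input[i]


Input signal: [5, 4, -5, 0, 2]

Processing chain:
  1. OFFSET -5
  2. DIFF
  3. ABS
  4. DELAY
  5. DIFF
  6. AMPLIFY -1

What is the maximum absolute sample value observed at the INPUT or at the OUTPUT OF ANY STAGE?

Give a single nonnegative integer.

Answer: 10

Derivation:
Input: [5, 4, -5, 0, 2] (max |s|=5)
Stage 1 (OFFSET -5): 5+-5=0, 4+-5=-1, -5+-5=-10, 0+-5=-5, 2+-5=-3 -> [0, -1, -10, -5, -3] (max |s|=10)
Stage 2 (DIFF): s[0]=0, -1-0=-1, -10--1=-9, -5--10=5, -3--5=2 -> [0, -1, -9, 5, 2] (max |s|=9)
Stage 3 (ABS): |0|=0, |-1|=1, |-9|=9, |5|=5, |2|=2 -> [0, 1, 9, 5, 2] (max |s|=9)
Stage 4 (DELAY): [0, 0, 1, 9, 5] = [0, 0, 1, 9, 5] -> [0, 0, 1, 9, 5] (max |s|=9)
Stage 5 (DIFF): s[0]=0, 0-0=0, 1-0=1, 9-1=8, 5-9=-4 -> [0, 0, 1, 8, -4] (max |s|=8)
Stage 6 (AMPLIFY -1): 0*-1=0, 0*-1=0, 1*-1=-1, 8*-1=-8, -4*-1=4 -> [0, 0, -1, -8, 4] (max |s|=8)
Overall max amplitude: 10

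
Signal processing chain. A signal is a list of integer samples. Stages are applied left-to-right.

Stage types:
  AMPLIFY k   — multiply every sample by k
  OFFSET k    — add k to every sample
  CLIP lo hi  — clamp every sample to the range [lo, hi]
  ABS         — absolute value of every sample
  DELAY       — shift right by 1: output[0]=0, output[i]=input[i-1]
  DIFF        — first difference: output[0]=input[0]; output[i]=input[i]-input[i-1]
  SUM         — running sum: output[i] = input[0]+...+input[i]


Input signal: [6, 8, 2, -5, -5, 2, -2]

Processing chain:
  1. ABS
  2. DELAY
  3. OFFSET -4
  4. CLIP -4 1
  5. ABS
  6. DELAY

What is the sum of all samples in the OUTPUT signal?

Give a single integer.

Input: [6, 8, 2, -5, -5, 2, -2]
Stage 1 (ABS): |6|=6, |8|=8, |2|=2, |-5|=5, |-5|=5, |2|=2, |-2|=2 -> [6, 8, 2, 5, 5, 2, 2]
Stage 2 (DELAY): [0, 6, 8, 2, 5, 5, 2] = [0, 6, 8, 2, 5, 5, 2] -> [0, 6, 8, 2, 5, 5, 2]
Stage 3 (OFFSET -4): 0+-4=-4, 6+-4=2, 8+-4=4, 2+-4=-2, 5+-4=1, 5+-4=1, 2+-4=-2 -> [-4, 2, 4, -2, 1, 1, -2]
Stage 4 (CLIP -4 1): clip(-4,-4,1)=-4, clip(2,-4,1)=1, clip(4,-4,1)=1, clip(-2,-4,1)=-2, clip(1,-4,1)=1, clip(1,-4,1)=1, clip(-2,-4,1)=-2 -> [-4, 1, 1, -2, 1, 1, -2]
Stage 5 (ABS): |-4|=4, |1|=1, |1|=1, |-2|=2, |1|=1, |1|=1, |-2|=2 -> [4, 1, 1, 2, 1, 1, 2]
Stage 6 (DELAY): [0, 4, 1, 1, 2, 1, 1] = [0, 4, 1, 1, 2, 1, 1] -> [0, 4, 1, 1, 2, 1, 1]
Output sum: 10

Answer: 10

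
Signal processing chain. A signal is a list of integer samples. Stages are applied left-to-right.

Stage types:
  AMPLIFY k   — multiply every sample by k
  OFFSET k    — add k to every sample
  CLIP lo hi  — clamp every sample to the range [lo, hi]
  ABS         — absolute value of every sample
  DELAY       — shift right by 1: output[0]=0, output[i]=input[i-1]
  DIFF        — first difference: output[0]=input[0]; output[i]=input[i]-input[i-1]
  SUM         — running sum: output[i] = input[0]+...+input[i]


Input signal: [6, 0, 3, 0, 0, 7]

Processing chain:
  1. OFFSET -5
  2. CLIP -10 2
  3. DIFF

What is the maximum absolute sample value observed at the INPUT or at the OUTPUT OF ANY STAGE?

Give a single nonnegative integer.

Input: [6, 0, 3, 0, 0, 7] (max |s|=7)
Stage 1 (OFFSET -5): 6+-5=1, 0+-5=-5, 3+-5=-2, 0+-5=-5, 0+-5=-5, 7+-5=2 -> [1, -5, -2, -5, -5, 2] (max |s|=5)
Stage 2 (CLIP -10 2): clip(1,-10,2)=1, clip(-5,-10,2)=-5, clip(-2,-10,2)=-2, clip(-5,-10,2)=-5, clip(-5,-10,2)=-5, clip(2,-10,2)=2 -> [1, -5, -2, -5, -5, 2] (max |s|=5)
Stage 3 (DIFF): s[0]=1, -5-1=-6, -2--5=3, -5--2=-3, -5--5=0, 2--5=7 -> [1, -6, 3, -3, 0, 7] (max |s|=7)
Overall max amplitude: 7

Answer: 7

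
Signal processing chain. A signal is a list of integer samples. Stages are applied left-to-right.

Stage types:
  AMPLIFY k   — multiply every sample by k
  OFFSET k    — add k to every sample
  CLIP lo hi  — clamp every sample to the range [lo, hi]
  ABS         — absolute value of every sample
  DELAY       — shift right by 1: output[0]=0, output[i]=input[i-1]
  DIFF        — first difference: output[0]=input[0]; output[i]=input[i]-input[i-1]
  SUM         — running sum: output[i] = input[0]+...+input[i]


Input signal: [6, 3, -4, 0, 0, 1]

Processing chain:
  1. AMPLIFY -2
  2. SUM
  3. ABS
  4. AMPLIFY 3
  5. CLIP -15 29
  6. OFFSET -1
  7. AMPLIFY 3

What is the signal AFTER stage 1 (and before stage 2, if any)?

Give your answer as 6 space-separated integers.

Answer: -12 -6 8 0 0 -2

Derivation:
Input: [6, 3, -4, 0, 0, 1]
Stage 1 (AMPLIFY -2): 6*-2=-12, 3*-2=-6, -4*-2=8, 0*-2=0, 0*-2=0, 1*-2=-2 -> [-12, -6, 8, 0, 0, -2]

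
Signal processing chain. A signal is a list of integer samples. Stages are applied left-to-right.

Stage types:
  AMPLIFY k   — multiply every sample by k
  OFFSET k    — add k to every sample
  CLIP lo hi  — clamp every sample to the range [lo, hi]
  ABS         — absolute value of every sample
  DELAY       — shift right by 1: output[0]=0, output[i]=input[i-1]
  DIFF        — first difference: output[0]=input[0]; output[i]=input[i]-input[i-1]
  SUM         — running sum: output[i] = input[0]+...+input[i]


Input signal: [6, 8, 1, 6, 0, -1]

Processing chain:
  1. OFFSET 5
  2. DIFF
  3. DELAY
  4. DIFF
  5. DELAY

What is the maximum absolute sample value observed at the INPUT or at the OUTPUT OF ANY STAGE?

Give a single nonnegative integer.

Input: [6, 8, 1, 6, 0, -1] (max |s|=8)
Stage 1 (OFFSET 5): 6+5=11, 8+5=13, 1+5=6, 6+5=11, 0+5=5, -1+5=4 -> [11, 13, 6, 11, 5, 4] (max |s|=13)
Stage 2 (DIFF): s[0]=11, 13-11=2, 6-13=-7, 11-6=5, 5-11=-6, 4-5=-1 -> [11, 2, -7, 5, -6, -1] (max |s|=11)
Stage 3 (DELAY): [0, 11, 2, -7, 5, -6] = [0, 11, 2, -7, 5, -6] -> [0, 11, 2, -7, 5, -6] (max |s|=11)
Stage 4 (DIFF): s[0]=0, 11-0=11, 2-11=-9, -7-2=-9, 5--7=12, -6-5=-11 -> [0, 11, -9, -9, 12, -11] (max |s|=12)
Stage 5 (DELAY): [0, 0, 11, -9, -9, 12] = [0, 0, 11, -9, -9, 12] -> [0, 0, 11, -9, -9, 12] (max |s|=12)
Overall max amplitude: 13

Answer: 13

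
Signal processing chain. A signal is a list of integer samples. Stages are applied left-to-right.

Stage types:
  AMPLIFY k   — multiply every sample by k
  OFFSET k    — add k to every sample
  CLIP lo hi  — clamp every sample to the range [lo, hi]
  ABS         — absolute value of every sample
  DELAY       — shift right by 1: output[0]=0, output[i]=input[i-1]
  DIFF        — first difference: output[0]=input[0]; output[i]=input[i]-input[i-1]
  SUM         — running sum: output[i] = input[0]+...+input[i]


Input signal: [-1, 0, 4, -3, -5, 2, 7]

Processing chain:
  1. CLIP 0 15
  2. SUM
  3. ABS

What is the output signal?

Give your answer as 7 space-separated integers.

Answer: 0 0 4 4 4 6 13

Derivation:
Input: [-1, 0, 4, -3, -5, 2, 7]
Stage 1 (CLIP 0 15): clip(-1,0,15)=0, clip(0,0,15)=0, clip(4,0,15)=4, clip(-3,0,15)=0, clip(-5,0,15)=0, clip(2,0,15)=2, clip(7,0,15)=7 -> [0, 0, 4, 0, 0, 2, 7]
Stage 2 (SUM): sum[0..0]=0, sum[0..1]=0, sum[0..2]=4, sum[0..3]=4, sum[0..4]=4, sum[0..5]=6, sum[0..6]=13 -> [0, 0, 4, 4, 4, 6, 13]
Stage 3 (ABS): |0|=0, |0|=0, |4|=4, |4|=4, |4|=4, |6|=6, |13|=13 -> [0, 0, 4, 4, 4, 6, 13]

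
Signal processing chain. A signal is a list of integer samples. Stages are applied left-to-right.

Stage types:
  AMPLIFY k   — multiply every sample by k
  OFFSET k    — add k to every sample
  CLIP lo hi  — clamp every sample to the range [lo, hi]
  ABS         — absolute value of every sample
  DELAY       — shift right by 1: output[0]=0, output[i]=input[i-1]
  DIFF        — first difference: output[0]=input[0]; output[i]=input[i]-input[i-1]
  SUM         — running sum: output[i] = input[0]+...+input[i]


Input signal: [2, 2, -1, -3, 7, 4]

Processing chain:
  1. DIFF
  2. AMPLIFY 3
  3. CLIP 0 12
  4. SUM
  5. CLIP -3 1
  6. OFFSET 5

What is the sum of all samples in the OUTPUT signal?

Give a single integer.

Answer: 36

Derivation:
Input: [2, 2, -1, -3, 7, 4]
Stage 1 (DIFF): s[0]=2, 2-2=0, -1-2=-3, -3--1=-2, 7--3=10, 4-7=-3 -> [2, 0, -3, -2, 10, -3]
Stage 2 (AMPLIFY 3): 2*3=6, 0*3=0, -3*3=-9, -2*3=-6, 10*3=30, -3*3=-9 -> [6, 0, -9, -6, 30, -9]
Stage 3 (CLIP 0 12): clip(6,0,12)=6, clip(0,0,12)=0, clip(-9,0,12)=0, clip(-6,0,12)=0, clip(30,0,12)=12, clip(-9,0,12)=0 -> [6, 0, 0, 0, 12, 0]
Stage 4 (SUM): sum[0..0]=6, sum[0..1]=6, sum[0..2]=6, sum[0..3]=6, sum[0..4]=18, sum[0..5]=18 -> [6, 6, 6, 6, 18, 18]
Stage 5 (CLIP -3 1): clip(6,-3,1)=1, clip(6,-3,1)=1, clip(6,-3,1)=1, clip(6,-3,1)=1, clip(18,-3,1)=1, clip(18,-3,1)=1 -> [1, 1, 1, 1, 1, 1]
Stage 6 (OFFSET 5): 1+5=6, 1+5=6, 1+5=6, 1+5=6, 1+5=6, 1+5=6 -> [6, 6, 6, 6, 6, 6]
Output sum: 36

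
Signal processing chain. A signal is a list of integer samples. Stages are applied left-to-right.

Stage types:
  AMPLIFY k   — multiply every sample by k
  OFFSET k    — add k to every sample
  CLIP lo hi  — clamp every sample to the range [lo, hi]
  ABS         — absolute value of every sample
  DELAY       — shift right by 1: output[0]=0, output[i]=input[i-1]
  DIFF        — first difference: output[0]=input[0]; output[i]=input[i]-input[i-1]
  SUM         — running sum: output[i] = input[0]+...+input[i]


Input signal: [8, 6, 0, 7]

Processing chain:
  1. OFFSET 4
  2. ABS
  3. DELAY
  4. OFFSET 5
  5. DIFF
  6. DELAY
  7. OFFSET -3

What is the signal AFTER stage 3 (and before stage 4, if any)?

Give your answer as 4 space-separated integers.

Answer: 0 12 10 4

Derivation:
Input: [8, 6, 0, 7]
Stage 1 (OFFSET 4): 8+4=12, 6+4=10, 0+4=4, 7+4=11 -> [12, 10, 4, 11]
Stage 2 (ABS): |12|=12, |10|=10, |4|=4, |11|=11 -> [12, 10, 4, 11]
Stage 3 (DELAY): [0, 12, 10, 4] = [0, 12, 10, 4] -> [0, 12, 10, 4]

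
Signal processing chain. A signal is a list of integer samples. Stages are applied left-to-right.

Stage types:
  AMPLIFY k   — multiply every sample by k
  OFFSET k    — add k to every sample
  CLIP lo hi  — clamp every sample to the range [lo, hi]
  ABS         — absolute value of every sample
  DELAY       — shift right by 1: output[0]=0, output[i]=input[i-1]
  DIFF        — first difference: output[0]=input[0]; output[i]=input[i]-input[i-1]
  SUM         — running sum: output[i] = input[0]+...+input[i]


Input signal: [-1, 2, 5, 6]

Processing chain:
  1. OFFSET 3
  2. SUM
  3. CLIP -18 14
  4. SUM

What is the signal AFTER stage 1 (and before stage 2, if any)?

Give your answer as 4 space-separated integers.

Answer: 2 5 8 9

Derivation:
Input: [-1, 2, 5, 6]
Stage 1 (OFFSET 3): -1+3=2, 2+3=5, 5+3=8, 6+3=9 -> [2, 5, 8, 9]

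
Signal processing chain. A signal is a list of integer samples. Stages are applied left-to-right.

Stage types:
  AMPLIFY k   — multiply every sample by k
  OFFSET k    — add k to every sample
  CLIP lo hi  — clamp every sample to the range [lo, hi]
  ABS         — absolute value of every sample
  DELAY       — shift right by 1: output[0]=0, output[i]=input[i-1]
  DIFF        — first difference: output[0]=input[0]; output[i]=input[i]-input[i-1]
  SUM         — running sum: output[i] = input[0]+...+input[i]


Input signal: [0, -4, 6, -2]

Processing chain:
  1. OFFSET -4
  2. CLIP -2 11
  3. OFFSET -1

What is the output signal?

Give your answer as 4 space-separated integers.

Answer: -3 -3 1 -3

Derivation:
Input: [0, -4, 6, -2]
Stage 1 (OFFSET -4): 0+-4=-4, -4+-4=-8, 6+-4=2, -2+-4=-6 -> [-4, -8, 2, -6]
Stage 2 (CLIP -2 11): clip(-4,-2,11)=-2, clip(-8,-2,11)=-2, clip(2,-2,11)=2, clip(-6,-2,11)=-2 -> [-2, -2, 2, -2]
Stage 3 (OFFSET -1): -2+-1=-3, -2+-1=-3, 2+-1=1, -2+-1=-3 -> [-3, -3, 1, -3]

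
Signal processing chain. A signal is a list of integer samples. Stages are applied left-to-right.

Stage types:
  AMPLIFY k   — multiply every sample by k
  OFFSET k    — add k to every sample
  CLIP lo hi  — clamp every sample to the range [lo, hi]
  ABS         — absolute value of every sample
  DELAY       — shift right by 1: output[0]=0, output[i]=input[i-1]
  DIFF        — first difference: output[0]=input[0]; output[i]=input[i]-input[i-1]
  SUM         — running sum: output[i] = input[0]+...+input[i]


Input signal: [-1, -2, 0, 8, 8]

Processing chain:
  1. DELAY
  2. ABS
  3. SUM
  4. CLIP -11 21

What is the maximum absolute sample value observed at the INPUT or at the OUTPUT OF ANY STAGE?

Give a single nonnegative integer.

Input: [-1, -2, 0, 8, 8] (max |s|=8)
Stage 1 (DELAY): [0, -1, -2, 0, 8] = [0, -1, -2, 0, 8] -> [0, -1, -2, 0, 8] (max |s|=8)
Stage 2 (ABS): |0|=0, |-1|=1, |-2|=2, |0|=0, |8|=8 -> [0, 1, 2, 0, 8] (max |s|=8)
Stage 3 (SUM): sum[0..0]=0, sum[0..1]=1, sum[0..2]=3, sum[0..3]=3, sum[0..4]=11 -> [0, 1, 3, 3, 11] (max |s|=11)
Stage 4 (CLIP -11 21): clip(0,-11,21)=0, clip(1,-11,21)=1, clip(3,-11,21)=3, clip(3,-11,21)=3, clip(11,-11,21)=11 -> [0, 1, 3, 3, 11] (max |s|=11)
Overall max amplitude: 11

Answer: 11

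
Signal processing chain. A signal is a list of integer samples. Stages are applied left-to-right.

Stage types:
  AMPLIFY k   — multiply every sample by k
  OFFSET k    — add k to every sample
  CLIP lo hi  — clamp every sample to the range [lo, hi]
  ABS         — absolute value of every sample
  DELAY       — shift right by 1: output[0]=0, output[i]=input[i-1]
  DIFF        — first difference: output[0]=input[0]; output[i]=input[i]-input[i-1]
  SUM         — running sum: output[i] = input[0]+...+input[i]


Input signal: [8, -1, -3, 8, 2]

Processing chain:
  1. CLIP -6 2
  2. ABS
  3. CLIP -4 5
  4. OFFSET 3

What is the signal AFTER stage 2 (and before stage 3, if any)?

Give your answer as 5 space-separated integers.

Answer: 2 1 3 2 2

Derivation:
Input: [8, -1, -3, 8, 2]
Stage 1 (CLIP -6 2): clip(8,-6,2)=2, clip(-1,-6,2)=-1, clip(-3,-6,2)=-3, clip(8,-6,2)=2, clip(2,-6,2)=2 -> [2, -1, -3, 2, 2]
Stage 2 (ABS): |2|=2, |-1|=1, |-3|=3, |2|=2, |2|=2 -> [2, 1, 3, 2, 2]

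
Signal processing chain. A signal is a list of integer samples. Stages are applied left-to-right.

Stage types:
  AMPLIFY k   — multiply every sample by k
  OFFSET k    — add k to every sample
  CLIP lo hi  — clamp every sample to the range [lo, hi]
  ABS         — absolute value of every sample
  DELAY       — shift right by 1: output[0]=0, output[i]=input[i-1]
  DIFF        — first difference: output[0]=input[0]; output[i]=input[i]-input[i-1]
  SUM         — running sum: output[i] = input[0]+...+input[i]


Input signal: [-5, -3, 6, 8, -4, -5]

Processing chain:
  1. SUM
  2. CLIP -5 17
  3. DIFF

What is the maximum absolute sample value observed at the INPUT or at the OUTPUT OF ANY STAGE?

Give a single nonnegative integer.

Input: [-5, -3, 6, 8, -4, -5] (max |s|=8)
Stage 1 (SUM): sum[0..0]=-5, sum[0..1]=-8, sum[0..2]=-2, sum[0..3]=6, sum[0..4]=2, sum[0..5]=-3 -> [-5, -8, -2, 6, 2, -3] (max |s|=8)
Stage 2 (CLIP -5 17): clip(-5,-5,17)=-5, clip(-8,-5,17)=-5, clip(-2,-5,17)=-2, clip(6,-5,17)=6, clip(2,-5,17)=2, clip(-3,-5,17)=-3 -> [-5, -5, -2, 6, 2, -3] (max |s|=6)
Stage 3 (DIFF): s[0]=-5, -5--5=0, -2--5=3, 6--2=8, 2-6=-4, -3-2=-5 -> [-5, 0, 3, 8, -4, -5] (max |s|=8)
Overall max amplitude: 8

Answer: 8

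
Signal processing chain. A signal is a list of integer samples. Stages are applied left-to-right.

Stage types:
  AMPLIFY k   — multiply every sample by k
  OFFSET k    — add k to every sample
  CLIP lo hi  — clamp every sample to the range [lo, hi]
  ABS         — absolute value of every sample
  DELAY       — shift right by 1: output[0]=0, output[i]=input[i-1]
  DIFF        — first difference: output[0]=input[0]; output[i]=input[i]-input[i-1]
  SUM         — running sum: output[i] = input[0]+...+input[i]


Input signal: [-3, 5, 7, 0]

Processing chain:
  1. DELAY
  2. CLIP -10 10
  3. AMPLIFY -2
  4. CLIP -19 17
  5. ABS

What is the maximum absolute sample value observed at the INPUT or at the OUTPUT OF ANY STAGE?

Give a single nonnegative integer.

Input: [-3, 5, 7, 0] (max |s|=7)
Stage 1 (DELAY): [0, -3, 5, 7] = [0, -3, 5, 7] -> [0, -3, 5, 7] (max |s|=7)
Stage 2 (CLIP -10 10): clip(0,-10,10)=0, clip(-3,-10,10)=-3, clip(5,-10,10)=5, clip(7,-10,10)=7 -> [0, -3, 5, 7] (max |s|=7)
Stage 3 (AMPLIFY -2): 0*-2=0, -3*-2=6, 5*-2=-10, 7*-2=-14 -> [0, 6, -10, -14] (max |s|=14)
Stage 4 (CLIP -19 17): clip(0,-19,17)=0, clip(6,-19,17)=6, clip(-10,-19,17)=-10, clip(-14,-19,17)=-14 -> [0, 6, -10, -14] (max |s|=14)
Stage 5 (ABS): |0|=0, |6|=6, |-10|=10, |-14|=14 -> [0, 6, 10, 14] (max |s|=14)
Overall max amplitude: 14

Answer: 14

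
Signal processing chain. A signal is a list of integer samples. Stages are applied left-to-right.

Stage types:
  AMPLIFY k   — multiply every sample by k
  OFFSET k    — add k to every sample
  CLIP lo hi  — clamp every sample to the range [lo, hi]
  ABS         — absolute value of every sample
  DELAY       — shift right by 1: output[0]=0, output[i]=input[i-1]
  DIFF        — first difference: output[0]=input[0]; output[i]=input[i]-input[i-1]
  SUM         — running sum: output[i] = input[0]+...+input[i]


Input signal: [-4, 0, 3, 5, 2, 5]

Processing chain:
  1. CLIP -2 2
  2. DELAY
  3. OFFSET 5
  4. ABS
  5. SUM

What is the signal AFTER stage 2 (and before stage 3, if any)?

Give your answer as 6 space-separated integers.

Input: [-4, 0, 3, 5, 2, 5]
Stage 1 (CLIP -2 2): clip(-4,-2,2)=-2, clip(0,-2,2)=0, clip(3,-2,2)=2, clip(5,-2,2)=2, clip(2,-2,2)=2, clip(5,-2,2)=2 -> [-2, 0, 2, 2, 2, 2]
Stage 2 (DELAY): [0, -2, 0, 2, 2, 2] = [0, -2, 0, 2, 2, 2] -> [0, -2, 0, 2, 2, 2]

Answer: 0 -2 0 2 2 2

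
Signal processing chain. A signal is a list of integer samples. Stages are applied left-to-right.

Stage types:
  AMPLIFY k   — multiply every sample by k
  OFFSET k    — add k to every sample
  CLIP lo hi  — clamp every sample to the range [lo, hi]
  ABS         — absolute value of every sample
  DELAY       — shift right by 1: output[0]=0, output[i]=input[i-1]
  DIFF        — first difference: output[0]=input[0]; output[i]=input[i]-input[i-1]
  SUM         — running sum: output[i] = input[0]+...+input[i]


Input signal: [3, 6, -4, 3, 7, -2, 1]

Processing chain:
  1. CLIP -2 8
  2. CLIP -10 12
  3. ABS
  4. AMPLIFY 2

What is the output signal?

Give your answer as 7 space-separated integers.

Answer: 6 12 4 6 14 4 2

Derivation:
Input: [3, 6, -4, 3, 7, -2, 1]
Stage 1 (CLIP -2 8): clip(3,-2,8)=3, clip(6,-2,8)=6, clip(-4,-2,8)=-2, clip(3,-2,8)=3, clip(7,-2,8)=7, clip(-2,-2,8)=-2, clip(1,-2,8)=1 -> [3, 6, -2, 3, 7, -2, 1]
Stage 2 (CLIP -10 12): clip(3,-10,12)=3, clip(6,-10,12)=6, clip(-2,-10,12)=-2, clip(3,-10,12)=3, clip(7,-10,12)=7, clip(-2,-10,12)=-2, clip(1,-10,12)=1 -> [3, 6, -2, 3, 7, -2, 1]
Stage 3 (ABS): |3|=3, |6|=6, |-2|=2, |3|=3, |7|=7, |-2|=2, |1|=1 -> [3, 6, 2, 3, 7, 2, 1]
Stage 4 (AMPLIFY 2): 3*2=6, 6*2=12, 2*2=4, 3*2=6, 7*2=14, 2*2=4, 1*2=2 -> [6, 12, 4, 6, 14, 4, 2]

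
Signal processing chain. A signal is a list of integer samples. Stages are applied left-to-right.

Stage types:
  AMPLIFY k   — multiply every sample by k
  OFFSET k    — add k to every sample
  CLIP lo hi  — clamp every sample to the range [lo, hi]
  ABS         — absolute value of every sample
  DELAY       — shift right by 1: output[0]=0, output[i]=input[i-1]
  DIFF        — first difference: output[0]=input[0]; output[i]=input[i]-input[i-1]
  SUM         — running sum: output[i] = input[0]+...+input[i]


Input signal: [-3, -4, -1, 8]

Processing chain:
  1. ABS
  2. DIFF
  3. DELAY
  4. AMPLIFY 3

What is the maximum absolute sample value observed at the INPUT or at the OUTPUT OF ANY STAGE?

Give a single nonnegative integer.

Input: [-3, -4, -1, 8] (max |s|=8)
Stage 1 (ABS): |-3|=3, |-4|=4, |-1|=1, |8|=8 -> [3, 4, 1, 8] (max |s|=8)
Stage 2 (DIFF): s[0]=3, 4-3=1, 1-4=-3, 8-1=7 -> [3, 1, -3, 7] (max |s|=7)
Stage 3 (DELAY): [0, 3, 1, -3] = [0, 3, 1, -3] -> [0, 3, 1, -3] (max |s|=3)
Stage 4 (AMPLIFY 3): 0*3=0, 3*3=9, 1*3=3, -3*3=-9 -> [0, 9, 3, -9] (max |s|=9)
Overall max amplitude: 9

Answer: 9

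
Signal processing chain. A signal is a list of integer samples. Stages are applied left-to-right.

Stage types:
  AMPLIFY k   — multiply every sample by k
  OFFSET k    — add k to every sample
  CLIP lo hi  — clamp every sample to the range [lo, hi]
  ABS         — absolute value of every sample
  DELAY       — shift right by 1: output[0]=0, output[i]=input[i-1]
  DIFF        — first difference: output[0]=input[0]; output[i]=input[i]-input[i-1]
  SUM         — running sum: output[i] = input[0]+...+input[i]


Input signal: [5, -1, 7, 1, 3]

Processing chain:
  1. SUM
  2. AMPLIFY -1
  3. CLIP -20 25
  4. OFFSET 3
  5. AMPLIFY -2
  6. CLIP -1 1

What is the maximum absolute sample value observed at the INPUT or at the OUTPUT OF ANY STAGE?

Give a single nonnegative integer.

Answer: 24

Derivation:
Input: [5, -1, 7, 1, 3] (max |s|=7)
Stage 1 (SUM): sum[0..0]=5, sum[0..1]=4, sum[0..2]=11, sum[0..3]=12, sum[0..4]=15 -> [5, 4, 11, 12, 15] (max |s|=15)
Stage 2 (AMPLIFY -1): 5*-1=-5, 4*-1=-4, 11*-1=-11, 12*-1=-12, 15*-1=-15 -> [-5, -4, -11, -12, -15] (max |s|=15)
Stage 3 (CLIP -20 25): clip(-5,-20,25)=-5, clip(-4,-20,25)=-4, clip(-11,-20,25)=-11, clip(-12,-20,25)=-12, clip(-15,-20,25)=-15 -> [-5, -4, -11, -12, -15] (max |s|=15)
Stage 4 (OFFSET 3): -5+3=-2, -4+3=-1, -11+3=-8, -12+3=-9, -15+3=-12 -> [-2, -1, -8, -9, -12] (max |s|=12)
Stage 5 (AMPLIFY -2): -2*-2=4, -1*-2=2, -8*-2=16, -9*-2=18, -12*-2=24 -> [4, 2, 16, 18, 24] (max |s|=24)
Stage 6 (CLIP -1 1): clip(4,-1,1)=1, clip(2,-1,1)=1, clip(16,-1,1)=1, clip(18,-1,1)=1, clip(24,-1,1)=1 -> [1, 1, 1, 1, 1] (max |s|=1)
Overall max amplitude: 24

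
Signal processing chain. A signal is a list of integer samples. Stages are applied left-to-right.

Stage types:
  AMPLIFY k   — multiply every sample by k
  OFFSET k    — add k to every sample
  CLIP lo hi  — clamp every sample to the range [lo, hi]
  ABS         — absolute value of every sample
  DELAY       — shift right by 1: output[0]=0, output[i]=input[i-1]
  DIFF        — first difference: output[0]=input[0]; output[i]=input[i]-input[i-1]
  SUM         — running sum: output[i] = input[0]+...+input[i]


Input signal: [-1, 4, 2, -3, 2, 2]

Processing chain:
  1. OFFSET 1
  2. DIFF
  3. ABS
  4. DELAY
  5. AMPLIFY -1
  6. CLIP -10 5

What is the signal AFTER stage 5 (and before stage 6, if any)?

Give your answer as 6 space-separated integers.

Answer: 0 0 -5 -2 -5 -5

Derivation:
Input: [-1, 4, 2, -3, 2, 2]
Stage 1 (OFFSET 1): -1+1=0, 4+1=5, 2+1=3, -3+1=-2, 2+1=3, 2+1=3 -> [0, 5, 3, -2, 3, 3]
Stage 2 (DIFF): s[0]=0, 5-0=5, 3-5=-2, -2-3=-5, 3--2=5, 3-3=0 -> [0, 5, -2, -5, 5, 0]
Stage 3 (ABS): |0|=0, |5|=5, |-2|=2, |-5|=5, |5|=5, |0|=0 -> [0, 5, 2, 5, 5, 0]
Stage 4 (DELAY): [0, 0, 5, 2, 5, 5] = [0, 0, 5, 2, 5, 5] -> [0, 0, 5, 2, 5, 5]
Stage 5 (AMPLIFY -1): 0*-1=0, 0*-1=0, 5*-1=-5, 2*-1=-2, 5*-1=-5, 5*-1=-5 -> [0, 0, -5, -2, -5, -5]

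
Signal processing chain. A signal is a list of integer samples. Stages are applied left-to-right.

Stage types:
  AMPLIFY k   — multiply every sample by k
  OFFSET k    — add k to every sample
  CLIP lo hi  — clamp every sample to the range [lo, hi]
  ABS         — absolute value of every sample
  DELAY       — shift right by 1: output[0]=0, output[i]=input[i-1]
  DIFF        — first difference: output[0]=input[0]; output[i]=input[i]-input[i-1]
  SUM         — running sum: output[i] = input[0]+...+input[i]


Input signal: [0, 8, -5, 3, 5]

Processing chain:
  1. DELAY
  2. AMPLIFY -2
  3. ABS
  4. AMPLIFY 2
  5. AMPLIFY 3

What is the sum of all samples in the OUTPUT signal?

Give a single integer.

Input: [0, 8, -5, 3, 5]
Stage 1 (DELAY): [0, 0, 8, -5, 3] = [0, 0, 8, -5, 3] -> [0, 0, 8, -5, 3]
Stage 2 (AMPLIFY -2): 0*-2=0, 0*-2=0, 8*-2=-16, -5*-2=10, 3*-2=-6 -> [0, 0, -16, 10, -6]
Stage 3 (ABS): |0|=0, |0|=0, |-16|=16, |10|=10, |-6|=6 -> [0, 0, 16, 10, 6]
Stage 4 (AMPLIFY 2): 0*2=0, 0*2=0, 16*2=32, 10*2=20, 6*2=12 -> [0, 0, 32, 20, 12]
Stage 5 (AMPLIFY 3): 0*3=0, 0*3=0, 32*3=96, 20*3=60, 12*3=36 -> [0, 0, 96, 60, 36]
Output sum: 192

Answer: 192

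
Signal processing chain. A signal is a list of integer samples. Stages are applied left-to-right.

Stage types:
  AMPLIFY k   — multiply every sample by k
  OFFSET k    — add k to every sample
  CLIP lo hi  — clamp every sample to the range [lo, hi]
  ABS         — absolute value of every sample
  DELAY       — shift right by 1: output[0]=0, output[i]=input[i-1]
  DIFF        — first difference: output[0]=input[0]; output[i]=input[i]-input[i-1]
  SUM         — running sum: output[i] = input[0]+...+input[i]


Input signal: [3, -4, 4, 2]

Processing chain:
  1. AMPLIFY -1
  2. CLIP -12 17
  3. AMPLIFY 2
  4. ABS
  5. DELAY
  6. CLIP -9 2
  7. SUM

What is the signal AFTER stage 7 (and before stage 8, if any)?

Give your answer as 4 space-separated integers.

Answer: 0 2 4 6

Derivation:
Input: [3, -4, 4, 2]
Stage 1 (AMPLIFY -1): 3*-1=-3, -4*-1=4, 4*-1=-4, 2*-1=-2 -> [-3, 4, -4, -2]
Stage 2 (CLIP -12 17): clip(-3,-12,17)=-3, clip(4,-12,17)=4, clip(-4,-12,17)=-4, clip(-2,-12,17)=-2 -> [-3, 4, -4, -2]
Stage 3 (AMPLIFY 2): -3*2=-6, 4*2=8, -4*2=-8, -2*2=-4 -> [-6, 8, -8, -4]
Stage 4 (ABS): |-6|=6, |8|=8, |-8|=8, |-4|=4 -> [6, 8, 8, 4]
Stage 5 (DELAY): [0, 6, 8, 8] = [0, 6, 8, 8] -> [0, 6, 8, 8]
Stage 6 (CLIP -9 2): clip(0,-9,2)=0, clip(6,-9,2)=2, clip(8,-9,2)=2, clip(8,-9,2)=2 -> [0, 2, 2, 2]
Stage 7 (SUM): sum[0..0]=0, sum[0..1]=2, sum[0..2]=4, sum[0..3]=6 -> [0, 2, 4, 6]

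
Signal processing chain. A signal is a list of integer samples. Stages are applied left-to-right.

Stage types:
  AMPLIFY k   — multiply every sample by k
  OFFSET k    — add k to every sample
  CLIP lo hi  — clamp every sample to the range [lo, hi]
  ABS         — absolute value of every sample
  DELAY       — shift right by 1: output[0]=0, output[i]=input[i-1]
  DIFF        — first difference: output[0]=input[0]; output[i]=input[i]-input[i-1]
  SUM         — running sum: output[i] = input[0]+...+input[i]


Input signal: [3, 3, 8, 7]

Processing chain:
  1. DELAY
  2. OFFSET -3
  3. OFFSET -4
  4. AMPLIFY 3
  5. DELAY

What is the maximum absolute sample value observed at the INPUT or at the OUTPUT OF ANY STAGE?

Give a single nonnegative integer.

Input: [3, 3, 8, 7] (max |s|=8)
Stage 1 (DELAY): [0, 3, 3, 8] = [0, 3, 3, 8] -> [0, 3, 3, 8] (max |s|=8)
Stage 2 (OFFSET -3): 0+-3=-3, 3+-3=0, 3+-3=0, 8+-3=5 -> [-3, 0, 0, 5] (max |s|=5)
Stage 3 (OFFSET -4): -3+-4=-7, 0+-4=-4, 0+-4=-4, 5+-4=1 -> [-7, -4, -4, 1] (max |s|=7)
Stage 4 (AMPLIFY 3): -7*3=-21, -4*3=-12, -4*3=-12, 1*3=3 -> [-21, -12, -12, 3] (max |s|=21)
Stage 5 (DELAY): [0, -21, -12, -12] = [0, -21, -12, -12] -> [0, -21, -12, -12] (max |s|=21)
Overall max amplitude: 21

Answer: 21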